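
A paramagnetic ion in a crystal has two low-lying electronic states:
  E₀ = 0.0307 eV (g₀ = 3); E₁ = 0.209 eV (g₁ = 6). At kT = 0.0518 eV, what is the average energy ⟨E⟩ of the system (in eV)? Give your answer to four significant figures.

Eᵢ/kT = 0.592664, 4.03475.
Z = Σ gᵢe^(−Eᵢ/kT) = 3·e^(−0.592664) + 6·e^(−4.03475) = 1.65856 + 0.106141 = 1.76470.
⟨E⟩ = Σ Eᵢ gᵢe^(−Eᵢ/kT) / Z = (0.0307·1.65856 + 0.209·0.106141) / 1.76470 = 0.04142 eV.

0.04142 eV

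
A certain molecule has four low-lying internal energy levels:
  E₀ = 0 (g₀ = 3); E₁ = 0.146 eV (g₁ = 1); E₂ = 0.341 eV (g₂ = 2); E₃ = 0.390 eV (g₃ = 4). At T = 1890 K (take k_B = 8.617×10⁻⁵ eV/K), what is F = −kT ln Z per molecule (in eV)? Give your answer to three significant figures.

-0.227 eV

k_BT = 8.617×10⁻⁵ × 1890 K = 0.16286 eV.
Eᵢ/kT = 0, 0.89648, 2.0938, 2.3947.
Z = Σ gᵢe^(−Eᵢ/kT) = 3·e^(−0) + 1·e^(−0.89648) + 2·e^(−2.0938) + 4·e^(−2.3947) = 3.0000 + 0.40800 + 0.24644 + 0.36480 = 4.0192.
F = −kT ln Z = −0.16286 × ln(4.0192) = −0.16286 × 1.3911 = -0.227 eV.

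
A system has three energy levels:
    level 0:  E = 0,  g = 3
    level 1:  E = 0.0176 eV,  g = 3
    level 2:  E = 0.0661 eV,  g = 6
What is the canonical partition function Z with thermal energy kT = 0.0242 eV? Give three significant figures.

Eᵢ/kT = 0, 0.72727, 2.7314.
Z = Σ gᵢe^(−Eᵢ/kT) = 3·e^(−0) + 3·e^(−0.72727) + 6·e^(−2.7314) = 3.0000 + 1.4497 + 0.39077 = 4.8405.

Z = 4.84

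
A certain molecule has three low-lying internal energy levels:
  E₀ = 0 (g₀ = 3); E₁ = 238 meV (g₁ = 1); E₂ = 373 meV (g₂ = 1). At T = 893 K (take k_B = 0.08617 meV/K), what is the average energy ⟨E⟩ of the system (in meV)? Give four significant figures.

k_BT = 0.08617 × 893 K = 76.9498 meV.
Eᵢ/kT = 0, 3.09293, 4.84732.
Z = Σ gᵢe^(−Eᵢ/kT) = 3·e^(−0) + 1·e^(−3.09293) + 1·e^(−4.84732) = 3.00000 + 0.0453688 + 0.00784939 = 3.05322.
⟨E⟩ = Σ Eᵢ gᵢe^(−Eᵢ/kT) / Z = (0·3.00000 + 238·0.0453688 + 373·0.00784939) / 3.05322 = 4.495 meV.

4.495 meV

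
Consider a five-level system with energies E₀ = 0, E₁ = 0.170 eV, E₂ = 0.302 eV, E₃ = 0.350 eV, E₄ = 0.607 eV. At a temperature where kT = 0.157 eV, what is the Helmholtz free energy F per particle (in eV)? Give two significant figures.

Eᵢ/kT = 0, 1.083, 1.924, 2.229, 3.866.
Z = Σ e^(−Eᵢ/kT) = e^(−0) + e^(−1.083) + e^(−1.924) + e^(−2.229) + e^(−3.866) = 1.000 + 0.3386 + 0.1460 + 0.1076 + 0.02094 = 1.613.
F = −kT ln Z = −0.157 × ln(1.613) = −0.157 × 0.4781 = -0.075 eV.

-0.075 eV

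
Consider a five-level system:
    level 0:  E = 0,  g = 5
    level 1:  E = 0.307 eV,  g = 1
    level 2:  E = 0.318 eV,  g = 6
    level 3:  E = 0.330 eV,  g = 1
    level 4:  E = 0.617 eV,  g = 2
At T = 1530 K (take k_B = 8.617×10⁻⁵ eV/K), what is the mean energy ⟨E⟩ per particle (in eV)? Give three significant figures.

0.0417 eV

k_BT = 8.617×10⁻⁵ × 1530 K = 0.13184 eV.
Eᵢ/kT = 0, 2.3286, 2.4120, 2.5030, 4.6799.
Z = Σ gᵢe^(−Eᵢ/kT) = 5·e^(−0) + 1·e^(−2.3286) + 6·e^(−2.4120) + 1·e^(−2.5030) + 2·e^(−4.6799) = 5.0000 + 0.097432 + 0.53782 + 0.081839 + 0.018560 = 5.7357.
⟨E⟩ = Σ Eᵢ gᵢe^(−Eᵢ/kT) / Z = (0·5.0000 + 0.307·0.097432 + 0.318·0.53782 + 0.330·0.081839 + 0.617·0.018560) / 5.7357 = 0.0417 eV.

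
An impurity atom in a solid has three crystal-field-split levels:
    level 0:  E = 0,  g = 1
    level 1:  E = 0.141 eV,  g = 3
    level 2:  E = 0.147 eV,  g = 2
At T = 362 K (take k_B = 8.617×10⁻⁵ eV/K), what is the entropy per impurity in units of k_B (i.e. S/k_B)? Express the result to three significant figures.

k_BT = 8.617×10⁻⁵ × 362 K = 0.031194 eV.
Eᵢ/kT = 0, 4.5201, 4.7124.
Z = Σ gᵢe^(−Eᵢ/kT) = 1·e^(−0) + 3·e^(−4.5201) + 2·e^(−4.7124) = 1.0000 + 0.032664 + 0.017966 = 1.0506.
⟨E⟩ = Σ EᵢPᵢ = 0.0068976 eV.
S/k_B = ln Z + ⟨E⟩/kT = ln(1.0506) + 0.0068976/0.031194 = 0.049361 + 0.22112 = 0.270.

0.270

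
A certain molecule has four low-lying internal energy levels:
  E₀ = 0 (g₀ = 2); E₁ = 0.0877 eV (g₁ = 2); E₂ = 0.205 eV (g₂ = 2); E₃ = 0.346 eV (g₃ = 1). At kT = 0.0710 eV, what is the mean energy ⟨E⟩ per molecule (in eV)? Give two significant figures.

0.028 eV

Eᵢ/kT = 0, 1.235, 2.887, 4.873.
Z = Σ gᵢe^(−Eᵢ/kT) = 2·e^(−0) + 2·e^(−1.235) + 2·e^(−2.887) + 1·e^(−4.873) = 2.000 + 0.5817 + 0.1115 + 0.007650 = 2.701.
⟨E⟩ = Σ Eᵢ gᵢe^(−Eᵢ/kT) / Z = (0·2.000 + 0.0877·0.5817 + 0.205·0.1115 + 0.346·0.007650) / 2.701 = 0.028 eV.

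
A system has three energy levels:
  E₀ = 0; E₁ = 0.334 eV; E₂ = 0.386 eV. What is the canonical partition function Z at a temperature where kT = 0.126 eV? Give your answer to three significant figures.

Eᵢ/kT = 0, 2.6508, 3.0635.
Z = Σ e^(−Eᵢ/kT) = e^(−0) + e^(−2.6508) + e^(−3.0635) = 1.0000 + 0.070595 + 0.046724 = 1.1173.

Z = 1.12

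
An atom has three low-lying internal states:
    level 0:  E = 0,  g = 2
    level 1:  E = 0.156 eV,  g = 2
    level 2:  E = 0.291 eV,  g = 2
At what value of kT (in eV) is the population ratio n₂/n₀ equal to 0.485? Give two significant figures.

n₂/n₀ = (g₂/g₀) exp[−(E₂−E₀)/kT] = 0.485.
⇒ (E₂−E₀)/kT = ln((2/2)/0.485) = ln(2.062) = 0.7237.
kT = 0.291 eV / 0.7237 = 0.40 eV.

0.40 eV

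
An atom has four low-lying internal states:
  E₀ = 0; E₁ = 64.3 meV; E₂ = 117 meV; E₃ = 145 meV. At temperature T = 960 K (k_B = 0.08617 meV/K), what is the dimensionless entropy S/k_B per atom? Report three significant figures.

1.16

k_BT = 0.08617 × 960 K = 82.723 meV.
Eᵢ/kT = 0, 0.77729, 1.4144, 1.7528.
Z = Σ e^(−Eᵢ/kT) = e^(−0) + e^(−0.77729) + e^(−1.4144) + e^(−1.7528) = 1.0000 + 0.45965 + 0.24307 + 0.17329 = 1.8760.
⟨E⟩ = Σ EᵢPᵢ = 44.308 meV.
S/k_B = ln Z + ⟨E⟩/kT = ln(1.8760) + 44.308/82.723 = 0.62914 + 0.53562 = 1.16.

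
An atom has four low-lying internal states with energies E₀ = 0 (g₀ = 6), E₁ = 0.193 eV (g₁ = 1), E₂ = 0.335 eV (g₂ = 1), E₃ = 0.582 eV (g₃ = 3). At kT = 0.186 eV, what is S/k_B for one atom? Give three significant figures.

Eᵢ/kT = 0, 1.0376, 1.8011, 3.1290.
Z = Σ gᵢe^(−Eᵢ/kT) = 6·e^(−0) + 1·e^(−1.0376) + 1·e^(−1.8011) + 3·e^(−3.1290) = 6.0000 + 0.35430 + 0.16512 + 0.13128 = 6.6507.
⟨E⟩ = Σ EᵢPᵢ = 0.030087 eV.
S/k_B = ln Z + ⟨E⟩/kT = ln(6.6507) + 0.030087/0.186 = 1.8947 + 0.16176 = 2.06.

2.06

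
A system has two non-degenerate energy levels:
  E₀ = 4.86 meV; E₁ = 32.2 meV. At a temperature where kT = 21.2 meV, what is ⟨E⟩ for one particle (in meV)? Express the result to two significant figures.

11 meV

Eᵢ/kT = 0.2292, 1.519.
Z = Σ e^(−Eᵢ/kT) = e^(−0.2292) + e^(−1.519) = 0.7952 + 0.2189 = 1.014.
⟨E⟩ = Σ Eᵢ e^(−Eᵢ/kT) / Z = (4.86·0.7952 + 32.2·0.2189) / 1.014 = 11 meV.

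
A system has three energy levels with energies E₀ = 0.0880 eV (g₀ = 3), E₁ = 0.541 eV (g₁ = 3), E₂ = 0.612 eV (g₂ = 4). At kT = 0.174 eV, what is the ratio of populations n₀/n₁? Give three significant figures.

n₀/n₁ = (g₀/g₁) exp[−(E₀−E₁)/kT] = (3/3) × exp(−(-0.4530 eV)/(0.174 eV)) = (3/3) × exp(2.6034) = 13.5.

13.5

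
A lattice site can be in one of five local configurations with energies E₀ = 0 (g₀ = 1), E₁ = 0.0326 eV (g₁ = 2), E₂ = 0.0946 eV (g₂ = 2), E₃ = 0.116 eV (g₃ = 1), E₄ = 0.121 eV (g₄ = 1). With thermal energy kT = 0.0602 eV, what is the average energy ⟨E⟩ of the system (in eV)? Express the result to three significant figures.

Eᵢ/kT = 0, 0.54153, 1.5714, 1.9269, 2.0100.
Z = Σ gᵢe^(−Eᵢ/kT) = 1·e^(−0) + 2·e^(−0.54153) + 2·e^(−1.5714) + 1·e^(−1.9269) + 1·e^(−2.0100) = 1.0000 + 1.1637 + 0.41551 + 0.14560 + 0.13399 = 2.8588.
⟨E⟩ = Σ Eᵢ gᵢe^(−Eᵢ/kT) / Z = (0·1.0000 + 0.0326·1.1637 + 0.0946·0.41551 + 0.116·0.14560 + 0.121·0.13399) / 2.8588 = 0.0386 eV.

0.0386 eV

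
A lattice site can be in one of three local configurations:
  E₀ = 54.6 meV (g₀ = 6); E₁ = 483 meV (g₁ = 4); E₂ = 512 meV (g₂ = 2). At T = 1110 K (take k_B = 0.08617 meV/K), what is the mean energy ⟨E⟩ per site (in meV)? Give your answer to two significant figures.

k_BT = 0.08617 × 1110 K = 95.65 meV.
Eᵢ/kT = 0.5708, 5.050, 5.353.
Z = Σ gᵢe^(−Eᵢ/kT) = 6·e^(−0.5708) + 4·e^(−5.050) + 2·e^(−5.353) = 3.390 + 0.02564 + 0.009468 = 3.425.
⟨E⟩ = Σ Eᵢ gᵢe^(−Eᵢ/kT) / Z = (54.6·3.390 + 483·0.02564 + 512·0.009468) / 3.425 = 59 meV.

59 meV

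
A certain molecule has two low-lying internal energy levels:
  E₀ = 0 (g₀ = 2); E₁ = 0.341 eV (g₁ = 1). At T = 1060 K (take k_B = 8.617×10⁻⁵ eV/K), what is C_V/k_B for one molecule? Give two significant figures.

0.16

k_BT = 8.617×10⁻⁵ × 1060 K = 0.09134 eV.
Eᵢ/kT = 0, 3.733.
Z = Σ gᵢe^(−Eᵢ/kT) = 2·e^(−0) + 1·e^(−3.733) = 2.000 + 0.02392 = 2.024.
⟨E⟩ = 0.004030 eV, ⟨E²⟩ = 0.001374 eV².
C_V/k_B = (⟨E²⟩ − ⟨E⟩²)/(kT)² = (0.001374 − 0.00001624)/0.008343 = 0.16.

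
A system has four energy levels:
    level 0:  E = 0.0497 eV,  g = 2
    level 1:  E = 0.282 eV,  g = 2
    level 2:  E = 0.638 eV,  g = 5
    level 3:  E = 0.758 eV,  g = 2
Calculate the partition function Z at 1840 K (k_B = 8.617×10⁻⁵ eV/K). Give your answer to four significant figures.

Z = 1.906

k_BT = 8.617×10⁻⁵ × 1840 K = 0.158553 eV.
Eᵢ/kT = 0.313460, 1.77859, 4.02389, 4.78074.
Z = Σ gᵢe^(−Eᵢ/kT) = 2·e^(−0.313460) + 2·e^(−1.77859) + 5·e^(−4.02389) + 2·e^(−4.78074) = 1.46183 + 0.337752 + 0.0894163 + 0.0167796 = 1.90578.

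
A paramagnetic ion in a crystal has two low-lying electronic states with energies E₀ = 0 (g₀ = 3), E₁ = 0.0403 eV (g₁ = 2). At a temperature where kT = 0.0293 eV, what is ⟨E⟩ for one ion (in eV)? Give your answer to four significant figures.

Eᵢ/kT = 0, 1.37543.
Z = Σ gᵢe^(−Eᵢ/kT) = 3·e^(−0) + 2·e^(−1.37543) = 3.00000 + 0.505462 = 3.50546.
⟨E⟩ = Σ Eᵢ gᵢe^(−Eᵢ/kT) / Z = (0·3.00000 + 0.0403·0.505462) / 3.50546 = 0.005811 eV.

0.005811 eV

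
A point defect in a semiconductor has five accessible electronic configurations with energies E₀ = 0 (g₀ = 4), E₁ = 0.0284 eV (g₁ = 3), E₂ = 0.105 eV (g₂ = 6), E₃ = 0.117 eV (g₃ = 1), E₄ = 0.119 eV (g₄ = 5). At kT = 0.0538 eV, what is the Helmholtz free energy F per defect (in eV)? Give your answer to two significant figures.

-0.11 eV

Eᵢ/kT = 0, 0.5279, 1.952, 2.175, 2.212.
Z = Σ gᵢe^(−Eᵢ/kT) = 4·e^(−0) + 3·e^(−0.5279) + 6·e^(−1.952) + 1·e^(−2.175) + 5·e^(−2.212) = 4.000 + 1.770 + 0.8519 + 0.1136 + 0.5474 = 7.283.
F = −kT ln Z = −0.0538 × ln(7.283) = −0.0538 × 1.986 = -0.11 eV.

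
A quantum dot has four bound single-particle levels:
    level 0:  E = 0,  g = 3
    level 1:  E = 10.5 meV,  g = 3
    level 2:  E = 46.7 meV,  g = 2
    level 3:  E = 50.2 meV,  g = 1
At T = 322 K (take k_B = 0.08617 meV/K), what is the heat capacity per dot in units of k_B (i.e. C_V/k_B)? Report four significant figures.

0.2444

k_BT = 0.08617 × 322 K = 27.7467 meV.
Eᵢ/kT = 0, 0.378423, 1.68308, 1.80922.
Z = Σ gᵢe^(−Eᵢ/kT) = 3·e^(−0) + 3·e^(−0.378423) + 2·e^(−1.68308) + 1·e^(−1.80922) = 3.00000 + 2.05482 + 0.371602 + 0.163782 = 5.59020.
⟨E⟩ = 8.43463 meV, ⟨E²⟩ = 259.330 meV².
C_V/k_B = (⟨E²⟩ − ⟨E⟩²)/(kT)² = (259.330 − 71.1430)/769.879 = 0.2444.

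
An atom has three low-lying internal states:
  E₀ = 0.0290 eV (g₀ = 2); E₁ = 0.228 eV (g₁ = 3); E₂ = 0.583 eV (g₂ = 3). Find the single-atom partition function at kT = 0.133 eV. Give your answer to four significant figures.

Z = 2.186

Eᵢ/kT = 0.218045, 1.71429, 4.38346.
Z = Σ gᵢe^(−Eᵢ/kT) = 2·e^(−0.218045) + 3·e^(−1.71429) + 3·e^(−4.38346) = 1.60818 + 0.540275 + 0.0374463 = 2.18590.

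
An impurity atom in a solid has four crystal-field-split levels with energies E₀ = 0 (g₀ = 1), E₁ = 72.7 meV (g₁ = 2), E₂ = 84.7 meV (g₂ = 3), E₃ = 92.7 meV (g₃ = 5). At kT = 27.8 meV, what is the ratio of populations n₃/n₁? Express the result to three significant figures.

n₃/n₁ = (g₃/g₁) exp[−(E₃−E₁)/kT] = (5/2) × exp(−(20.0 meV)/(27.8 meV)) = (5/2) × exp(-0.71942) = 1.22.

1.22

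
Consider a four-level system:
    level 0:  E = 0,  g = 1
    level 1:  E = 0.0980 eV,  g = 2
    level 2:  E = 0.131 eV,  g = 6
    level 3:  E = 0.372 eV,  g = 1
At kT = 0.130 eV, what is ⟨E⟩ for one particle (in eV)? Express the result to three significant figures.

0.0956 eV

Eᵢ/kT = 0, 0.75385, 1.0077, 2.8615.
Z = Σ gᵢe^(−Eᵢ/kT) = 1·e^(−0) + 2·e^(−0.75385) + 6·e^(−1.0077) + 1·e^(−2.8615) = 1.0000 + 0.94110 + 2.1903 + 0.057183 = 4.1886.
⟨E⟩ = Σ Eᵢ gᵢe^(−Eᵢ/kT) / Z = (0·1.0000 + 0.0980·0.94110 + 0.131·2.1903 + 0.372·0.057183) / 4.1886 = 0.0956 eV.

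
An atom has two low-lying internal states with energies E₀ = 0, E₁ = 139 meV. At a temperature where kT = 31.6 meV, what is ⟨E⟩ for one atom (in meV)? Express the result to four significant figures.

1.688 meV

Eᵢ/kT = 0, 4.39873.
Z = Σ e^(−Eᵢ/kT) = e^(−0) + e^(−4.39873) = 1.00000 + 0.0122929 = 1.01229.
⟨E⟩ = Σ Eᵢ e^(−Eᵢ/kT) / Z = (0·1.00000 + 139·0.0122929) / 1.01229 = 1.688 meV.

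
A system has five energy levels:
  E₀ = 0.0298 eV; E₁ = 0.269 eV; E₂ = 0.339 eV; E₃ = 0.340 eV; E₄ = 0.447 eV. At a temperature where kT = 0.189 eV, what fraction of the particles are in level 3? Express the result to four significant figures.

0.1088

Eᵢ/kT = 0.157672, 1.42328, 1.79365, 1.79894, 2.36508.
Z = Σ e^(−Eᵢ/kT) = e^(−0.157672) + e^(−1.42328) + e^(−1.79365) + e^(−1.79894) + e^(−2.36508) = 0.854130 + 0.240922 + 0.166352 + 0.165474 + 0.0939418 = 1.52082.
P₃ = e^(−E₃/kT) / Z = 0.165474/1.52082 = 0.1088.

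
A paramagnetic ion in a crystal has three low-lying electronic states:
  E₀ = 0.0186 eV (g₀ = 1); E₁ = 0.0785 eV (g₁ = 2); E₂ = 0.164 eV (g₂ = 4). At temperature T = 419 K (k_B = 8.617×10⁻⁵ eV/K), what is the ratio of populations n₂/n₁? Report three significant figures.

k_BT = 8.617×10⁻⁵ × 419 K = 0.036105 eV.
n₂/n₁ = (g₂/g₁) exp[−(E₂−E₁)/kT] = (4/2) × exp(−(0.0855 eV)/(0.036105 eV)) = (4/2) × exp(-2.3681) = 0.187.

0.187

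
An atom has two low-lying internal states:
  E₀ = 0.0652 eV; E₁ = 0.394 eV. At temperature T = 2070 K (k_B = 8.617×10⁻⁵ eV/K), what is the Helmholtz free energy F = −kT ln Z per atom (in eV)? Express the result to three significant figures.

0.0390 eV

k_BT = 8.617×10⁻⁵ × 2070 K = 0.17837 eV.
Eᵢ/kT = 0.36553, 2.2089.
Z = Σ e^(−Eᵢ/kT) = e^(−0.36553) + e^(−2.2089) = 0.69383 + 0.10982 = 0.80365.
F = −kT ln Z = −0.17837 × ln(0.80365) = −0.17837 × -0.21859 = 0.0390 eV.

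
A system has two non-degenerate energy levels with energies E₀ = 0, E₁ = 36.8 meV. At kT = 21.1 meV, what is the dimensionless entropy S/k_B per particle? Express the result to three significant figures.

0.421

Eᵢ/kT = 0, 1.7441.
Z = Σ e^(−Eᵢ/kT) = e^(−0) + e^(−1.7441) = 1.0000 + 0.17480 = 1.1748.
⟨E⟩ = Σ EᵢPᵢ = 5.4755 meV.
S/k_B = ln Z + ⟨E⟩/kT = ln(1.1748) + 5.4755/21.1 = 0.16110 + 0.25950 = 0.421.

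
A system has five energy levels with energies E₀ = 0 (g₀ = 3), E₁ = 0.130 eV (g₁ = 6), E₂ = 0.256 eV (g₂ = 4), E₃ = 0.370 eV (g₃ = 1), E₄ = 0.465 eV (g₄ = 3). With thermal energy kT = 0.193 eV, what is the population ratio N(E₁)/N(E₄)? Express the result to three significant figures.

11.3

n₁/n₄ = (g₁/g₄) exp[−(E₁−E₄)/kT] = (6/3) × exp(−(-0.335 eV)/(0.193 eV)) = (6/3) × exp(1.7358) = 11.3.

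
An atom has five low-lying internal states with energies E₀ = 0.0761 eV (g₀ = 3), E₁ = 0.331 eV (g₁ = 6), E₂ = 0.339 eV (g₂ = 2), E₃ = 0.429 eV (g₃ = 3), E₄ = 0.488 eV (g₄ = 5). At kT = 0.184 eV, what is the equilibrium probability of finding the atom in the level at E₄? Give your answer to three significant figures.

Eᵢ/kT = 0.41359, 1.7989, 1.8424, 2.3315, 2.6522.
Z = Σ gᵢe^(−Eᵢ/kT) = 3·e^(−0.41359) + 6·e^(−1.7989) + 2·e^(−1.8424) + 3·e^(−2.3315) + 5·e^(−2.6522) = 1.9838 + 0.99288 + 0.31687 + 0.29145 + 0.35248 = 3.9375.
P₄ = g₄ e^(−E₄/kT) / Z = 0.35248/3.9375 = 0.0895.

0.0895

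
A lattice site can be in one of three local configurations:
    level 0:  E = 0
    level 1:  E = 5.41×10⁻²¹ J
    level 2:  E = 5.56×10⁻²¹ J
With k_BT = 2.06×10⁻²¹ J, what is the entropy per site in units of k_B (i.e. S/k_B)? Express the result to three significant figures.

Eᵢ/kT = 0, 2.6262, 2.6990.
Z = Σ e^(−Eᵢ/kT) = e^(−0) + e^(−2.6262) + e^(−2.6990) = 1.0000 + 0.072353 + 0.067273 = 1.1396.
⟨E⟩ = Σ EᵢPᵢ = 0.67170 ×10⁻²¹ J.
S/k_B = ln Z + ⟨E⟩/kT = ln(1.1396) + 0.67170/2.06 = 0.13068 + 0.32607 = 0.457.

0.457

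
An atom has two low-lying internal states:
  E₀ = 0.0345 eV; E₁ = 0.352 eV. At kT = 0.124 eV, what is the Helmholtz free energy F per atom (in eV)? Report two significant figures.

Eᵢ/kT = 0.2782, 2.839.
Z = Σ e^(−Eᵢ/kT) = e^(−0.2782) + e^(−2.839) = 0.7571 + 0.05848 = 0.8156.
F = −kT ln Z = −0.124 × ln(0.8156) = −0.124 × -0.2038 = 0.025 eV.

0.025 eV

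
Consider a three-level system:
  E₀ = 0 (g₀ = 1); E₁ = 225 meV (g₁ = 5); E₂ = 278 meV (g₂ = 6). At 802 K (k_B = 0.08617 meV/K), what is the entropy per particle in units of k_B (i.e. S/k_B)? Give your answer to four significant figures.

k_BT = 0.08617 × 802 K = 69.1083 meV.
Eᵢ/kT = 0, 3.25576, 4.02267.
Z = Σ gᵢe^(−Eᵢ/kT) = 1·e^(−0) + 5·e^(−3.25576) + 6·e^(−4.02267) = 1.00000 + 0.192758 + 0.107431 = 1.30019.
⟨E⟩ = Σ EᵢPᵢ = 56.3274 meV.
S/k_B = ln Z + ⟨E⟩/kT = ln(1.30019) + 56.3274/69.1083 = 0.262510 + 0.815060 = 1.078.

1.078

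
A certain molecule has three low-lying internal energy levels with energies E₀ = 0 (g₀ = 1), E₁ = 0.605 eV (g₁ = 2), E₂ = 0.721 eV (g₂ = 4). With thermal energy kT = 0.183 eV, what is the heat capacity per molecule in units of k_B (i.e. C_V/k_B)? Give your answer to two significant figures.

1.5

Eᵢ/kT = 0, 3.306, 3.940.
Z = Σ gᵢe^(−Eᵢ/kT) = 1·e^(−0) + 2·e^(−3.306) + 4·e^(−3.940) = 1.000 + 0.07333 + 0.07779 = 1.151.
⟨E⟩ = 0.08727 eV, ⟨E²⟩ = 0.05845 eV².
C_V/k_B = (⟨E²⟩ − ⟨E⟩²)/(kT)² = (0.05845 − 0.007616)/0.03349 = 1.5.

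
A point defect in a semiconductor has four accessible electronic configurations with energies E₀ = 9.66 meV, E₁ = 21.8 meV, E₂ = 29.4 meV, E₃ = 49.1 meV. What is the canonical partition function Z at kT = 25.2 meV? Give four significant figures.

Z = 1.557

Eᵢ/kT = 0.383333, 0.865079, 1.16667, 1.94841.
Z = Σ e^(−Eᵢ/kT) = e^(−0.383333) + e^(−0.865079) + e^(−1.16667) + e^(−1.94841) = 0.681586 + 0.421018 + 0.311402 + 0.142500 = 1.55651.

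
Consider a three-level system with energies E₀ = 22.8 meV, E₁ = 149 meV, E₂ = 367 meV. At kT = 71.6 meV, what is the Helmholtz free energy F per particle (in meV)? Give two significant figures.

Eᵢ/kT = 0.3184, 2.081, 5.126.
Z = Σ e^(−Eᵢ/kT) = e^(−0.3184) + e^(−2.081) + e^(−5.126) = 0.7273 + 0.1248 + 0.005940 = 0.8580.
F = −kT ln Z = −71.6 × ln(0.8580) = −71.6 × -0.1532 = 11 meV.

11 meV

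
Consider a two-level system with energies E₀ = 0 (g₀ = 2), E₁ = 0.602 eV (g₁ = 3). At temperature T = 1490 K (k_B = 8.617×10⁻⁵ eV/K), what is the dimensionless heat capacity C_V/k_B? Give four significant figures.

0.2951

k_BT = 8.617×10⁻⁵ × 1490 K = 0.128393 eV.
Eᵢ/kT = 0, 4.68873.
Z = Σ gᵢe^(−Eᵢ/kT) = 2·e^(−0) + 3·e^(−4.68873) = 2.00000 + 0.0275951 = 2.02760.
⟨E⟩ = 0.00819306 eV, ⟨E²⟩ = 0.00493222 eV².
C_V/k_B = (⟨E²⟩ − ⟨E⟩²)/(kT)² = (0.00493222 − 0.0000671262)/0.0164848 = 0.2951.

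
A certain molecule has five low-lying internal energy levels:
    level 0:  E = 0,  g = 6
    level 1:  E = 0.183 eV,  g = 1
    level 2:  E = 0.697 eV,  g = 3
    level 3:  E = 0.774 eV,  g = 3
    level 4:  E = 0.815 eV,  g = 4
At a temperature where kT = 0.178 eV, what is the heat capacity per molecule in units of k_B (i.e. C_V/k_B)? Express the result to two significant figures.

0.42

Eᵢ/kT = 0, 1.028, 3.916, 4.348, 4.579.
Z = Σ gᵢe^(−Eᵢ/kT) = 6·e^(−0) + 1·e^(−1.028) + 3·e^(−3.916) + 3·e^(−4.348) + 4·e^(−4.579) = 6.000 + 0.3577 + 0.05976 + 0.03880 + 0.04106 = 6.497.
⟨E⟩ = 0.02626 eV, ⟨E²⟩ = 0.01409 eV².
C_V/k_B = (⟨E²⟩ − ⟨E⟩²)/(kT)² = (0.01409 − 0.0006896)/0.03168 = 0.42.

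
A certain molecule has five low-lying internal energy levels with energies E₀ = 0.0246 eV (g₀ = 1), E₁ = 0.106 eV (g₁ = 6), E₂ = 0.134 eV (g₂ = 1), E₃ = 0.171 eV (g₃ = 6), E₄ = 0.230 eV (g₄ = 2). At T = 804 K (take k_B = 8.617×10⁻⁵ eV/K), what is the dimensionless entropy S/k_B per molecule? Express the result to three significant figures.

2.47

k_BT = 8.617×10⁻⁵ × 804 K = 0.069281 eV.
Eᵢ/kT = 0.35508, 1.5300, 1.9342, 2.4682, 3.3198.
Z = Σ gᵢe^(−Eᵢ/kT) = 1·e^(−0.35508) + 6·e^(−1.5300) + 1·e^(−1.9342) + 6·e^(−2.4682) + 2·e^(−3.3198) = 0.70112 + 1.2992 + 0.14454 + 0.50842 + 0.072320 = 2.7256.
⟨E⟩ = Σ EᵢPᵢ = 0.10196 eV.
S/k_B = ln Z + ⟨E⟩/kT = ln(2.7256) + 0.10196/0.069281 = 1.0027 + 1.4717 = 2.47.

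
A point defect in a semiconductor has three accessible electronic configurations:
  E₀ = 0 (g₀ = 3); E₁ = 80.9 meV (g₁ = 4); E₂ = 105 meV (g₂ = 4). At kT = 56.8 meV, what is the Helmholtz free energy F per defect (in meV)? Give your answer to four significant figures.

-86.59 meV

Eᵢ/kT = 0, 1.42430, 1.84859.
Z = Σ gᵢe^(−Eᵢ/kT) = 3·e^(−0) + 4·e^(−1.42430) + 4·e^(−1.84859) = 3.00000 + 0.962708 + 0.629836 = 4.59254.
F = −kT ln Z = −56.8 × ln(4.59254) = −56.8 × 1.52443 = -86.59 meV.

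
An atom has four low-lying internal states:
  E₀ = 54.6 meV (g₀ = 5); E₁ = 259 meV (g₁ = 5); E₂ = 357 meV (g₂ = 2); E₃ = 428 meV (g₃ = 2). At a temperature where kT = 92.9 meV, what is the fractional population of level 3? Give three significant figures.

0.00634

Eᵢ/kT = 0.58773, 2.7879, 3.8428, 4.6071.
Z = Σ gᵢe^(−Eᵢ/kT) = 5·e^(−0.58773) + 5·e^(−2.7879) + 2·e^(−3.8428) + 2·e^(−4.6071) = 2.7779 + 0.30775 + 0.042867 + 0.019961 = 3.1485.
P₃ = g₃ e^(−E₃/kT) / Z = 0.019961/3.1485 = 0.00634.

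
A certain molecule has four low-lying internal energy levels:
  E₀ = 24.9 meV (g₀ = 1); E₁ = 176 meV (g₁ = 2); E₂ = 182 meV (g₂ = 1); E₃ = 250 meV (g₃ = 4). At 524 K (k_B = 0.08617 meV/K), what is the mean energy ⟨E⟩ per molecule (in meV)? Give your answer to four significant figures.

k_BT = 0.08617 × 524 K = 45.1531 meV.
Eᵢ/kT = 0.551457, 3.89785, 4.03073, 5.53672.
Z = Σ gᵢe^(−Eᵢ/kT) = 1·e^(−0.551457) + 2·e^(−3.89785) + 1·e^(−4.03073) + 4·e^(−5.53672) = 0.576110 + 0.0405710 + 0.0177614 + 0.0157577 = 0.650200.
⟨E⟩ = Σ Eᵢ gᵢe^(−Eᵢ/kT) / Z = (24.9·0.576110 + 176·0.0405710 + 182·0.0177614 + 250·0.0157577) / 0.650200 = 44.08 meV.

44.08 meV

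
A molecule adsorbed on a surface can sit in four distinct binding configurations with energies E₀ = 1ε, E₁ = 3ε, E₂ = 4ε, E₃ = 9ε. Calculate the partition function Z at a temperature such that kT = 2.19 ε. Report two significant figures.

Z = 1.1

Eᵢ/kT = 0.4566, 1.370, 1.826, 4.110.
Z = Σ e^(−Eᵢ/kT) = e^(−0.4566) + e^(−1.370) + e^(−1.826) + e^(−4.110) = 0.6334 + 0.2541 + 0.1611 + 0.01641 = 1.065.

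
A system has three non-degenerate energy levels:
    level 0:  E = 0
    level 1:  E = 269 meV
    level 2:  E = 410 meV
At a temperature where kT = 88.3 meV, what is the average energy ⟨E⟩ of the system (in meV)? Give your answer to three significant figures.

Eᵢ/kT = 0, 3.0464, 4.6433.
Z = Σ e^(−Eᵢ/kT) = e^(−0) + e^(−3.0464) + e^(−4.6433) = 1.0000 + 0.047530 + 0.0096259 = 1.0572.
⟨E⟩ = Σ Eᵢ e^(−Eᵢ/kT) / Z = (0·1.0000 + 269·0.047530 + 410·0.0096259) / 1.0572 = 15.8 meV.

15.8 meV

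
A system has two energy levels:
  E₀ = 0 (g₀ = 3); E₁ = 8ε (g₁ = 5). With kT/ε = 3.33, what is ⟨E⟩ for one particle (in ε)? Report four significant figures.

Eᵢ/kT = 0, 2.40240.
Z = Σ gᵢe^(−Eᵢ/kT) = 3·e^(−0) + 5·e^(−2.40240) = 3.00000 + 0.452502 = 3.45250.
⟨E⟩ = Σ Eᵢ gᵢe^(−Eᵢ/kT) / Z = (0·3.00000 + 8·0.452502) / 3.45250 = 1.049 ε.

1.049 ε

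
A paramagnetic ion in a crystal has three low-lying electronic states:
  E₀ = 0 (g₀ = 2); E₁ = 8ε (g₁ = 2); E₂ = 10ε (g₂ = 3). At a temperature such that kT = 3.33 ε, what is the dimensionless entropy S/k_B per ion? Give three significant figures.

Eᵢ/kT = 0, 2.4024, 3.0030.
Z = Σ gᵢe^(−Eᵢ/kT) = 2·e^(−0) + 2·e^(−2.4024) + 3·e^(−3.0030) = 2.0000 + 0.18100 + 0.14891 = 2.3299.
⟨E⟩ = Σ EᵢPᵢ = 1.2606 ε.
S/k_B = ln Z + ⟨E⟩/kT = ln(2.3299) + 1.2606/3.33 = 0.84583 + 0.37856 = 1.22.

1.22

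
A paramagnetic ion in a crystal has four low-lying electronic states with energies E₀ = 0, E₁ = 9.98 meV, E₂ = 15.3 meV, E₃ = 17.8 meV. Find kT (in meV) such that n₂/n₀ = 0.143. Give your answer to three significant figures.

n₂/n₀ = exp[−(E₂−E₀)/kT] = 0.143.
⇒ (E₂−E₀)/kT = ln(1/0.143) = ln(6.9930) = 1.9449.
kT = 15.3 meV / 1.9449 = 7.87 meV.

7.87 meV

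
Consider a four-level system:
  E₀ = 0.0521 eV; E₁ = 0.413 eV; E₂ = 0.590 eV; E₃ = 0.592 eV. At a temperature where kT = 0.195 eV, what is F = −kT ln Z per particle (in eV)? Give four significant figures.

Eᵢ/kT = 0.267179, 2.11795, 3.02564, 3.03590.
Z = Σ e^(−Eᵢ/kT) = e^(−0.267179) + e^(−2.11795) + e^(−3.02564) + e^(−3.03590) = 0.765536 + 0.120278 + 0.0485268 + 0.0480314 = 0.982372.
F = −kT ln Z = −0.195 × ln(0.982372) = −0.195 × -0.0177852 = 0.003468 eV.

0.003468 eV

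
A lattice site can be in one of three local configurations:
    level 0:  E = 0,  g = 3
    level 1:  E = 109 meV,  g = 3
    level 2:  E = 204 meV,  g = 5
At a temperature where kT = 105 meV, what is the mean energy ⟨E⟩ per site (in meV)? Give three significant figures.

Eᵢ/kT = 0, 1.0381, 1.9429.
Z = Σ gᵢe^(−Eᵢ/kT) = 3·e^(−0) + 3·e^(−1.0381) + 5·e^(−1.9429) = 3.0000 + 1.0624 + 0.71644 = 4.7788.
⟨E⟩ = Σ Eᵢ gᵢe^(−Eᵢ/kT) / Z = (0·3.0000 + 109·1.0624 + 204·0.71644) / 4.7788 = 54.8 meV.

54.8 meV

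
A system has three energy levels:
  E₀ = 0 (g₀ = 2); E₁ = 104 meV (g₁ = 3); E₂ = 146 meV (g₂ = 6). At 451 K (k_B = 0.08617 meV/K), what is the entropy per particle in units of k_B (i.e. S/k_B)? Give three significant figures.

1.31

k_BT = 0.08617 × 451 K = 38.863 meV.
Eᵢ/kT = 0, 2.6761, 3.7568.
Z = Σ gᵢe^(−Eᵢ/kT) = 2·e^(−0) + 3·e^(−2.6761) + 6·e^(−3.7568) = 2.0000 + 0.20649 + 0.14015 = 2.3466.
⟨E⟩ = Σ EᵢPᵢ = 17.871 meV.
S/k_B = ln Z + ⟨E⟩/kT = ln(2.3466) + 17.871/38.863 = 0.85297 + 0.45985 = 1.31.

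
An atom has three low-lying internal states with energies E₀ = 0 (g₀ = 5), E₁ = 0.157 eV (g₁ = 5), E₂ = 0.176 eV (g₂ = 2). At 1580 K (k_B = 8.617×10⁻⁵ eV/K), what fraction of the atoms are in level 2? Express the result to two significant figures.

0.077

k_BT = 8.617×10⁻⁵ × 1580 K = 0.1361 eV.
Eᵢ/kT = 0, 1.154, 1.293.
Z = Σ gᵢe^(−Eᵢ/kT) = 5·e^(−0) + 5·e^(−1.154) + 2·e^(−1.293) = 5.000 + 1.577 + 0.5489 = 7.126.
P₂ = g₂ e^(−E₂/kT) / Z = 0.5489/7.126 = 0.077.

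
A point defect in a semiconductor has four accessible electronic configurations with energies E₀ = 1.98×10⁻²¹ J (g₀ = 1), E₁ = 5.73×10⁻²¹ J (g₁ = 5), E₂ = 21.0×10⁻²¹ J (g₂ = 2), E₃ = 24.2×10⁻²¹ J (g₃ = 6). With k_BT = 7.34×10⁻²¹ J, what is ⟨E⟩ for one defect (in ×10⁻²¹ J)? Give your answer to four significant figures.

Eᵢ/kT = 0.269755, 0.780654, 2.86104, 3.29700.
Z = Σ gᵢe^(−Eᵢ/kT) = 1·e^(−0.269755) + 5·e^(−0.780654) + 2·e^(−2.86104) + 6·e^(−3.29700) = 0.763567 + 2.29053 + 0.114418 + 0.221964 = 3.39048.
⟨E⟩ = Σ Eᵢ gᵢe^(−Eᵢ/kT) / Z = (1.98·0.763567 + 5.73·2.29053 + 21.0·0.114418 + 24.2·0.221964) / 3.39048 = 6.610 ×10⁻²¹ J.

6.610 ×10⁻²¹ J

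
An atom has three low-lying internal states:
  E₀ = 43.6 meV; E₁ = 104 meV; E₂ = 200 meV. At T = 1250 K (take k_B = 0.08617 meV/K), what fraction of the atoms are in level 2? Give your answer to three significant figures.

0.130

k_BT = 0.08617 × 1250 K = 107.71 meV.
Eᵢ/kT = 0.40479, 0.96556, 1.8568.
Z = Σ e^(−Eᵢ/kT) = e^(−0.40479) + e^(−0.96556) + e^(−1.8568) = 0.66712 + 0.38077 + 0.15617 = 1.2041.
P₂ = e^(−E₂/kT) / Z = 0.15617/1.2041 = 0.130.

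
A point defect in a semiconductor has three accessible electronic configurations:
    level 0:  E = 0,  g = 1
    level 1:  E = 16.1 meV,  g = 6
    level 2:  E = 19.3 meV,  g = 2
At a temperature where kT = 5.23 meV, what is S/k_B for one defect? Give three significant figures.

1.06

Eᵢ/kT = 0, 3.0784, 3.6902.
Z = Σ gᵢe^(−Eᵢ/kT) = 1·e^(−0) + 6·e^(−3.0784) + 2·e^(−3.6902) = 1.0000 + 0.27620 + 0.049934 = 1.3261.
⟨E⟩ = Σ EᵢPᵢ = 4.0800 meV.
S/k_B = ln Z + ⟨E⟩/kT = ln(1.3261) + 4.0800/5.23 = 0.28224 + 0.78011 = 1.06.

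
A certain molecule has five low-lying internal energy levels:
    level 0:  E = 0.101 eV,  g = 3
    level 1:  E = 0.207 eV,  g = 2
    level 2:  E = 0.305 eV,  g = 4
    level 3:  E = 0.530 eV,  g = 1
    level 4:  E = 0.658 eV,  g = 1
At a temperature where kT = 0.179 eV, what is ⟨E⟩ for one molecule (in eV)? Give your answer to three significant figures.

Eᵢ/kT = 0.56425, 1.1564, 1.7039, 2.9609, 3.6760.
Z = Σ gᵢe^(−Eᵢ/kT) = 3·e^(−0.56425) + 2·e^(−1.1564) + 4·e^(−1.7039) + 1·e^(−2.9609) + 1·e^(−3.6760) = 1.7064 + 0.62923 + 0.72789 + 0.051772 + 0.025324 = 3.1406.
⟨E⟩ = Σ Eᵢ gᵢe^(−Eᵢ/kT) / Z = (0.101·1.7064 + 0.207·0.62923 + 0.305·0.72789 + 0.530·0.051772 + 0.658·0.025324) / 3.1406 = 0.181 eV.

0.181 eV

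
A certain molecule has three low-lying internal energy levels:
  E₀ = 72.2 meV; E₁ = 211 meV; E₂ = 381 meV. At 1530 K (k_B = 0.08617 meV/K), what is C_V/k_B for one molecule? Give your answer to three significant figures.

0.464

k_BT = 0.08617 × 1530 K = 131.84 meV.
Eᵢ/kT = 0.54763, 1.6004, 2.8899.
Z = Σ e^(−Eᵢ/kT) = e^(−0.54763) + e^(−1.6004) + e^(−2.8899) = 0.57832 + 0.20182 + 0.055582 = 0.83572.
⟨E⟩ = 126.26 meV, ⟨E²⟩ = 24013 meV².
C_V/k_B = (⟨E²⟩ − ⟨E⟩²)/(kT)² = (24013 − 15942)/17382 = 0.464.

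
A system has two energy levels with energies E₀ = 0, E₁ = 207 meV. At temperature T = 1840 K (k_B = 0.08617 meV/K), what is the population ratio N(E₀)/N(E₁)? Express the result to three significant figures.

k_BT = 0.08617 × 1840 K = 158.55 meV.
n₀/n₁ = exp[−(E₀−E₁)/kT] = exp(−(-207 meV)/(158.55 meV)) = exp(1.3056) = 3.69.

3.69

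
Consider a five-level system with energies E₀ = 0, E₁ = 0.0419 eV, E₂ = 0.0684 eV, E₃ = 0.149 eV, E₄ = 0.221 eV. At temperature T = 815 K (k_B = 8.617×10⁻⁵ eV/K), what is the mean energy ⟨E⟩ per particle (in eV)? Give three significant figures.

k_BT = 8.617×10⁻⁵ × 815 K = 0.070229 eV.
Eᵢ/kT = 0, 0.59662, 0.97396, 2.1216, 3.1468.
Z = Σ e^(−Eᵢ/kT) = e^(−0) + e^(−0.59662) + e^(−0.97396) + e^(−2.1216) + e^(−3.1468) = 1.0000 + 0.55067 + 0.37758 + 0.11984 + 0.042989 = 2.0911.
⟨E⟩ = Σ Eᵢ e^(−Eᵢ/kT) / Z = (0·1.0000 + 0.0419·0.55067 + 0.0684·0.37758 + 0.149·0.11984 + 0.221·0.042989) / 2.0911 = 0.0365 eV.

0.0365 eV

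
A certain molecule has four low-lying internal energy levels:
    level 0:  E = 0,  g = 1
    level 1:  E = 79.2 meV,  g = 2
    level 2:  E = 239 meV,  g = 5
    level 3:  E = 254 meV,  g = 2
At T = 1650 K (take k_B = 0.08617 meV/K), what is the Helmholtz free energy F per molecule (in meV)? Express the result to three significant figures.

-174 meV

k_BT = 0.08617 × 1650 K = 142.18 meV.
Eᵢ/kT = 0, 0.55704, 1.6810, 1.7865.
Z = Σ gᵢe^(−Eᵢ/kT) = 1·e^(−0) + 2·e^(−0.55704) + 5·e^(−1.6810) + 2·e^(−1.7865) = 1.0000 + 1.1458 + 0.93094 + 0.33509 = 3.4118.
F = −kT ln Z = −142.18 × ln(3.4118) = −142.18 × 1.2272 = -174 meV.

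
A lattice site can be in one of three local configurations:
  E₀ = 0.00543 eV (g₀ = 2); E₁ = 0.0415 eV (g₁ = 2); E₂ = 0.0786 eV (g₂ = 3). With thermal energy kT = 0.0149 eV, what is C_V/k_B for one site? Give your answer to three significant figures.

0.656

Eᵢ/kT = 0.36443, 2.7852, 5.2752.
Z = Σ gᵢe^(−Eᵢ/kT) = 2·e^(−0.36443) + 2·e^(−2.7852) + 3·e^(−5.2752) = 1.3892 + 0.12343 + 0.015351 = 1.5280.
⟨E⟩ = 0.0090787 eV, ⟨E²⟩ = 0.00022799 eV².
C_V/k_B = (⟨E²⟩ − ⟨E⟩²)/(kT)² = (0.00022799 − 0.000082423)/0.00022201 = 0.656.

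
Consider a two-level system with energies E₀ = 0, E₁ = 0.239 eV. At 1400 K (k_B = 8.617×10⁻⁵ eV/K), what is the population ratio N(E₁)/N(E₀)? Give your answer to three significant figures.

k_BT = 8.617×10⁻⁵ × 1400 K = 0.12064 eV.
n₁/n₀ = exp[−(E₁−E₀)/kT] = exp(−(0.239 eV)/(0.12064 eV)) = exp(-1.9811) = 0.138.

0.138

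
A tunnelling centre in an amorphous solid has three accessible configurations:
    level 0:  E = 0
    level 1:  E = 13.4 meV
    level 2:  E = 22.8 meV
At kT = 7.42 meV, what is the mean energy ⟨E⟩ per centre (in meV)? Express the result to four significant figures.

Eᵢ/kT = 0, 1.80593, 3.07278.
Z = Σ e^(−Eᵢ/kT) = e^(−0) + e^(−1.80593) + e^(−3.07278) = 1.00000 + 0.164322 + 0.0462923 = 1.21061.
⟨E⟩ = Σ Eᵢ e^(−Eᵢ/kT) / Z = (0·1.00000 + 13.4·0.164322 + 22.8·0.0462923) / 1.21061 = 2.691 meV.

2.691 meV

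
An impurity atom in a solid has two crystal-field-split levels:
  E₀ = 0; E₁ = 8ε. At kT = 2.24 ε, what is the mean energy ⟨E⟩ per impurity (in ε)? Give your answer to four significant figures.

Eᵢ/kT = 0, 3.57143.
Z = Σ e^(−Eᵢ/kT) = e^(−0) + e^(−3.57143) = 1.00000 + 0.0281156 = 1.02812.
⟨E⟩ = Σ Eᵢ e^(−Eᵢ/kT) / Z = (0·1.00000 + 8·0.0281156) / 1.02812 = 0.2188 ε.

0.2188 ε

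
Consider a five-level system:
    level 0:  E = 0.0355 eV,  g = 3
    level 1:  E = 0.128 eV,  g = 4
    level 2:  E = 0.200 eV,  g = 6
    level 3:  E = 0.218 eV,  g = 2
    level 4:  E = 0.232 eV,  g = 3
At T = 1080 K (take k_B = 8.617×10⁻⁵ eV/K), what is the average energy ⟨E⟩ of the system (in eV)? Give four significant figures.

0.1051 eV

k_BT = 8.617×10⁻⁵ × 1080 K = 0.0930636 eV.
Eᵢ/kT = 0.381460, 1.37540, 2.14907, 2.34248, 2.49292.
Z = Σ gᵢe^(−Eᵢ/kT) = 3·e^(−0.381460) + 4·e^(−1.37540) + 6·e^(−2.14907) + 2·e^(−2.34248) + 3·e^(−2.49292) = 2.04859 + 1.01095 + 0.699555 + 0.192178 + 0.248005 = 4.19928.
⟨E⟩ = Σ Eᵢ gᵢe^(−Eᵢ/kT) / Z = (0.0355·2.04859 + 0.128·1.01095 + 0.200·0.699555 + 0.218·0.192178 + 0.232·0.248005) / 4.19928 = 0.1051 eV.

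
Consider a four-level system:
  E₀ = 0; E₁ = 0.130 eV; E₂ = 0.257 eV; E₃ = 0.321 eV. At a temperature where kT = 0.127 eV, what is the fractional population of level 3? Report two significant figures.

0.051

Eᵢ/kT = 0, 1.024, 2.024, 2.528.
Z = Σ e^(−Eᵢ/kT) = e^(−0) + e^(−1.024) + e^(−2.024) + e^(−2.528) = 1.000 + 0.3592 + 0.1321 + 0.07982 = 1.571.
P₃ = e^(−E₃/kT) / Z = 0.07982/1.571 = 0.051.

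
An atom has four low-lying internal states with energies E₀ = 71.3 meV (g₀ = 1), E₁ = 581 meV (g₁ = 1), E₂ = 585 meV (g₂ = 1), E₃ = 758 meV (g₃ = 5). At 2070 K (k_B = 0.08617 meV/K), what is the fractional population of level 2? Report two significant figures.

0.046

k_BT = 0.08617 × 2070 K = 178.4 meV.
Eᵢ/kT = 0.3997, 3.257, 3.279, 4.249.
Z = Σ gᵢe^(−Eᵢ/kT) = 1·e^(−0.3997) + 1·e^(−3.257) + 1·e^(−3.279) + 5·e^(−4.249) = 0.6705 + 0.03850 + 0.03767 + 0.07139 = 0.8181.
P₂ = g₂ e^(−E₂/kT) / Z = 0.03767/0.8181 = 0.046.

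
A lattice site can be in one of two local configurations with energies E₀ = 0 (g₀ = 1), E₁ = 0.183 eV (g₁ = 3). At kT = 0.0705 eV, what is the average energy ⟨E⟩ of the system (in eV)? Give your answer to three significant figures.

0.0335 eV

Eᵢ/kT = 0, 2.5957.
Z = Σ gᵢe^(−Eᵢ/kT) = 1·e^(−0) + 3·e^(−2.5957) = 1.0000 + 0.22378 = 1.2238.
⟨E⟩ = Σ Eᵢ gᵢe^(−Eᵢ/kT) / Z = (0·1.0000 + 0.183·0.22378) / 1.2238 = 0.0335 eV.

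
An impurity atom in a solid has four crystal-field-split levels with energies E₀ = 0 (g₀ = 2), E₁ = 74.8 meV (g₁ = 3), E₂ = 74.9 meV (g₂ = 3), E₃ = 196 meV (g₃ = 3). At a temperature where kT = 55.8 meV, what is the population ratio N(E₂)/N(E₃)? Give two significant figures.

8.8

n₂/n₃ = (g₂/g₃) exp[−(E₂−E₃)/kT] = (3/3) × exp(−(-121.1 meV)/(55.8 meV)) = (3/3) × exp(2.170) = 8.8.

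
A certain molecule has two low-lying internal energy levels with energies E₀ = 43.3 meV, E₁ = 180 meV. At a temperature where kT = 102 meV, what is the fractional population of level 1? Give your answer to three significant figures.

0.207

Eᵢ/kT = 0.42451, 1.7647.
Z = Σ e^(−Eᵢ/kT) = e^(−0.42451) + e^(−1.7647) = 0.65409 + 0.17124 = 0.82533.
P₁ = e^(−E₁/kT) / Z = 0.17124/0.82533 = 0.207.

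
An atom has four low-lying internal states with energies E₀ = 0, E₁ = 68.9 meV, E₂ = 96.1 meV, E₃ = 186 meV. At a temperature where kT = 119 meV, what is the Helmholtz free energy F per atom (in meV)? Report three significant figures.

-94.7 meV

Eᵢ/kT = 0, 0.57899, 0.80756, 1.5630.
Z = Σ e^(−Eᵢ/kT) = e^(−0) + e^(−0.57899) + e^(−0.80756) + e^(−1.5630) = 1.0000 + 0.56046 + 0.44594 + 0.20951 = 2.2159.
F = −kT ln Z = −119 × ln(2.2159) = −119 × 0.79566 = -94.7 meV.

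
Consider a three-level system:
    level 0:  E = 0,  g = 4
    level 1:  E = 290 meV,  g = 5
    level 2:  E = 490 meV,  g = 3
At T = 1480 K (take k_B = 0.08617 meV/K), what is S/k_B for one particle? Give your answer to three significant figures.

1.83

k_BT = 0.08617 × 1480 K = 127.53 meV.
Eᵢ/kT = 0, 2.2740, 3.8422.
Z = Σ gᵢe^(−Eᵢ/kT) = 4·e^(−0) + 5·e^(−2.2740) + 3·e^(−3.8422) = 4.0000 + 0.51450 + 0.064339 = 4.5788.
⟨E⟩ = Σ EᵢPᵢ = 39.471 meV.
S/k_B = ln Z + ⟨E⟩/kT = ln(4.5788) + 39.471/127.53 = 1.5214 + 0.30950 = 1.83.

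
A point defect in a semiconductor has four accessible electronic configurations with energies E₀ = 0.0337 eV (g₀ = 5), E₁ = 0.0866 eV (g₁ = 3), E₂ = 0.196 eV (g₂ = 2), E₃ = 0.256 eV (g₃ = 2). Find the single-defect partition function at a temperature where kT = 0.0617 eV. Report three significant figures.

Eᵢ/kT = 0.54619, 1.4036, 3.1767, 4.1491.
Z = Σ gᵢe^(−Eᵢ/kT) = 5·e^(−0.54619) + 3·e^(−1.4036) + 2·e^(−3.1767) + 2·e^(−4.1491) = 2.8958 + 0.73713 + 0.083446 + 0.031557 = 3.7479.

Z = 3.75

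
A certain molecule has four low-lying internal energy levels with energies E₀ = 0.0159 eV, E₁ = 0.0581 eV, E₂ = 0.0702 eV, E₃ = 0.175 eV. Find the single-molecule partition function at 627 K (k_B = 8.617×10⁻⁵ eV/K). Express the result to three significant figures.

k_BT = 8.617×10⁻⁵ × 627 K = 0.054029 eV.
Eᵢ/kT = 0.29429, 1.0753, 1.2993, 3.2390.
Z = Σ e^(−Eᵢ/kT) = e^(−0.29429) + e^(−1.0753) + e^(−1.2993) + e^(−3.2390) = 0.74506 + 0.34120 + 0.27272 + 0.039203 = 1.3982.

Z = 1.40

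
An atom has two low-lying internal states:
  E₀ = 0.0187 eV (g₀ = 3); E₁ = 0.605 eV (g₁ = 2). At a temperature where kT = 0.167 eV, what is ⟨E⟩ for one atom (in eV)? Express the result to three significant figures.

0.0301 eV

Eᵢ/kT = 0.11198, 3.6228.
Z = Σ gᵢe^(−Eᵢ/kT) = 3·e^(−0.11198) + 2·e^(−3.6228) = 2.6822 + 0.053416 = 2.7356.
⟨E⟩ = Σ Eᵢ gᵢe^(−Eᵢ/kT) / Z = (0.0187·2.6822 + 0.605·0.053416) / 2.7356 = 0.0301 eV.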